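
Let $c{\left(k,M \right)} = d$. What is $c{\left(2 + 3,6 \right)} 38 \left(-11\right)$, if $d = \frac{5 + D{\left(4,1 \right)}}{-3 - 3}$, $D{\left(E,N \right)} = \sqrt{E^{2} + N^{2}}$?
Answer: $\frac{1045}{3} + \frac{209 \sqrt{17}}{3} \approx 635.58$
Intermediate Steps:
$d = - \frac{5}{6} - \frac{\sqrt{17}}{6}$ ($d = \frac{5 + \sqrt{4^{2} + 1^{2}}}{-3 - 3} = \frac{5 + \sqrt{16 + 1}}{-6} = \left(5 + \sqrt{17}\right) \left(- \frac{1}{6}\right) = - \frac{5}{6} - \frac{\sqrt{17}}{6} \approx -1.5205$)
$c{\left(k,M \right)} = - \frac{5}{6} - \frac{\sqrt{17}}{6}$
$c{\left(2 + 3,6 \right)} 38 \left(-11\right) = \left(- \frac{5}{6} - \frac{\sqrt{17}}{6}\right) 38 \left(-11\right) = \left(- \frac{95}{3} - \frac{19 \sqrt{17}}{3}\right) \left(-11\right) = \frac{1045}{3} + \frac{209 \sqrt{17}}{3}$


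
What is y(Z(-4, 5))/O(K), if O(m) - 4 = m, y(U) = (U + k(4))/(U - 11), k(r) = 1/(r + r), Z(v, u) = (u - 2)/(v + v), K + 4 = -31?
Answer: -2/2821 ≈ -0.00070897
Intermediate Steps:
K = -35 (K = -4 - 31 = -35)
Z(v, u) = (-2 + u)/(2*v) (Z(v, u) = (-2 + u)/((2*v)) = (-2 + u)*(1/(2*v)) = (-2 + u)/(2*v))
k(r) = 1/(2*r)
y(U) = (1/8 + U)/(-11 + U) (y(U) = (U + (1/2)/4)/(U - 11) = (U + (1/2)*(1/4))/(-11 + U) = (U + 1/8)/(-11 + U) = (1/8 + U)/(-11 + U))
O(m) = 4 + m
y(Z(-4, 5))/O(K) = ((1/8 + (1/2)*(-2 + 5)/(-4))/(-11 + (1/2)*(-2 + 5)/(-4)))/(4 - 35) = ((1/8 + (1/2)*(-1/4)*3)/(-11 + (1/2)*(-1/4)*3))/(-31) = ((1/8 - 3/8)/(-11 - 3/8))*(-1/31) = (-1/4/(-91/8))*(-1/31) = -8/91*(-1/4)*(-1/31) = (2/91)*(-1/31) = -2/2821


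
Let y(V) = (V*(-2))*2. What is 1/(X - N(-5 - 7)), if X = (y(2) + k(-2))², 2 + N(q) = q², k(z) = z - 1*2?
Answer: ½ ≈ 0.50000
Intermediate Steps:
y(V) = -4*V (y(V) = -2*V*2 = -4*V)
k(z) = -2 + z (k(z) = z - 2 = -2 + z)
N(q) = -2 + q²
X = 144 (X = (-4*2 + (-2 - 2))² = (-8 - 4)² = (-12)² = 144)
1/(X - N(-5 - 7)) = 1/(144 - (-2 + (-5 - 7)²)) = 1/(144 - (-2 + (-12)²)) = 1/(144 - (-2 + 144)) = 1/(144 - 1*142) = 1/(144 - 142) = 1/2 = ½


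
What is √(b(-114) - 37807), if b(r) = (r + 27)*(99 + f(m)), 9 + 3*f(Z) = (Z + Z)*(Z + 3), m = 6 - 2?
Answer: I*√47783 ≈ 218.59*I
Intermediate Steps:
m = 4
f(Z) = -3 + 2*Z*(3 + Z)/3 (f(Z) = -3 + ((Z + Z)*(Z + 3))/3 = -3 + ((2*Z)*(3 + Z))/3 = -3 + (2*Z*(3 + Z))/3 = -3 + 2*Z*(3 + Z)/3)
b(r) = 3096 + 344*r/3 (b(r) = (r + 27)*(99 + (-3 + 2*4 + (⅔)*4²)) = (27 + r)*(99 + (-3 + 8 + (⅔)*16)) = (27 + r)*(99 + (-3 + 8 + 32/3)) = (27 + r)*(99 + 47/3) = (27 + r)*(344/3) = 3096 + 344*r/3)
√(b(-114) - 37807) = √((3096 + (344/3)*(-114)) - 37807) = √((3096 - 13072) - 37807) = √(-9976 - 37807) = √(-47783) = I*√47783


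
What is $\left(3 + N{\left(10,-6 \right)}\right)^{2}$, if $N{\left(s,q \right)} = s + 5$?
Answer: $324$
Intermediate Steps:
$N{\left(s,q \right)} = 5 + s$
$\left(3 + N{\left(10,-6 \right)}\right)^{2} = \left(3 + \left(5 + 10\right)\right)^{2} = \left(3 + 15\right)^{2} = 18^{2} = 324$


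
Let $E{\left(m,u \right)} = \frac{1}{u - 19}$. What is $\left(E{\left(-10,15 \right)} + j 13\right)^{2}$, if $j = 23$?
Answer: $\frac{1428025}{16} \approx 89252.0$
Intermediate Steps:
$E{\left(m,u \right)} = \frac{1}{-19 + u}$
$\left(E{\left(-10,15 \right)} + j 13\right)^{2} = \left(\frac{1}{-19 + 15} + 23 \cdot 13\right)^{2} = \left(\frac{1}{-4} + 299\right)^{2} = \left(- \frac{1}{4} + 299\right)^{2} = \left(\frac{1195}{4}\right)^{2} = \frac{1428025}{16}$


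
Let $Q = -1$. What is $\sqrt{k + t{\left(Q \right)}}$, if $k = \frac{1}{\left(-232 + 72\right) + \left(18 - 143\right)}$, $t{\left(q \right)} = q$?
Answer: $\frac{i \sqrt{81510}}{285} \approx 1.0018 i$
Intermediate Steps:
$k = - \frac{1}{285}$ ($k = \frac{1}{-160 + \left(18 - 143\right)} = \frac{1}{-160 - 125} = \frac{1}{-285} = - \frac{1}{285} \approx -0.0035088$)
$\sqrt{k + t{\left(Q \right)}} = \sqrt{- \frac{1}{285} - 1} = \sqrt{- \frac{286}{285}} = \frac{i \sqrt{81510}}{285}$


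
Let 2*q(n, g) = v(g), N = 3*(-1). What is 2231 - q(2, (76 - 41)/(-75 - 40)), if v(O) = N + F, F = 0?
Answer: 4465/2 ≈ 2232.5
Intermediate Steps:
N = -3
v(O) = -3 (v(O) = -3 + 0 = -3)
q(n, g) = -3/2 (q(n, g) = (½)*(-3) = -3/2)
2231 - q(2, (76 - 41)/(-75 - 40)) = 2231 - 1*(-3/2) = 2231 + 3/2 = 4465/2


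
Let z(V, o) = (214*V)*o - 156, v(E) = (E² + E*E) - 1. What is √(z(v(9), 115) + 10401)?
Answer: √3972455 ≈ 1993.1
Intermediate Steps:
v(E) = -1 + 2*E² (v(E) = (E² + E²) - 1 = 2*E² - 1 = -1 + 2*E²)
z(V, o) = -156 + 214*V*o (z(V, o) = 214*V*o - 156 = -156 + 214*V*o)
√(z(v(9), 115) + 10401) = √((-156 + 214*(-1 + 2*9²)*115) + 10401) = √((-156 + 214*(-1 + 2*81)*115) + 10401) = √((-156 + 214*(-1 + 162)*115) + 10401) = √((-156 + 214*161*115) + 10401) = √((-156 + 3962210) + 10401) = √(3962054 + 10401) = √3972455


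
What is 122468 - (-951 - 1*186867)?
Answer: 310286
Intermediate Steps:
122468 - (-951 - 1*186867) = 122468 - (-951 - 186867) = 122468 - 1*(-187818) = 122468 + 187818 = 310286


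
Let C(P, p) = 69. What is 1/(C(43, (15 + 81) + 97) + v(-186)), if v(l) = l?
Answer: -1/117 ≈ -0.0085470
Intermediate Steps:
1/(C(43, (15 + 81) + 97) + v(-186)) = 1/(69 - 186) = 1/(-117) = -1/117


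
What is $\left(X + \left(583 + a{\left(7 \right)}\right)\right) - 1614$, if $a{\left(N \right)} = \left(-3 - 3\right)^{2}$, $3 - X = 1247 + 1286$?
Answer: $-3525$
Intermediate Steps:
$X = -2530$ ($X = 3 - \left(1247 + 1286\right) = 3 - 2533 = -2530$)
$a{\left(N \right)} = 36$ ($a{\left(N \right)} = \left(-6\right)^{2} = 36$)
$\left(X + \left(583 + a{\left(7 \right)}\right)\right) - 1614 = \left(-2530 + \left(583 + 36\right)\right) - 1614 = \left(-2530 + 619\right) - 1614 = -1911 - 1614 = -3525$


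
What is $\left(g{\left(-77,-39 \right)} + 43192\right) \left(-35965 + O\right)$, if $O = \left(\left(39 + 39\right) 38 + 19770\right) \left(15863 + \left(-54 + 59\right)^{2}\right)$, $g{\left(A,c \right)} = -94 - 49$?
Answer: $15547655490523$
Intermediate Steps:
$g{\left(A,c \right)} = -143$
$O = 361197792$ ($O = \left(78 \cdot 38 + 19770\right) \left(15863 + 5^{2}\right) = \left(2964 + 19770\right) \left(15863 + 25\right) = 22734 \cdot 15888 = 361197792$)
$\left(g{\left(-77,-39 \right)} + 43192\right) \left(-35965 + O\right) = \left(-143 + 43192\right) \left(-35965 + 361197792\right) = 43049 \cdot 361161827 = 15547655490523$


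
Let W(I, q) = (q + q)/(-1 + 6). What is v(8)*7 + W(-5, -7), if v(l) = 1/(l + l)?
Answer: -189/80 ≈ -2.3625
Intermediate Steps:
v(l) = 1/(2*l)
W(I, q) = 2*q/5 (W(I, q) = (2*q)/5 = (2*q)*(⅕) = 2*q/5)
v(8)*7 + W(-5, -7) = ((½)/8)*7 + (⅖)*(-7) = ((½)*(⅛))*7 - 14/5 = (1/16)*7 - 14/5 = 7/16 - 14/5 = -189/80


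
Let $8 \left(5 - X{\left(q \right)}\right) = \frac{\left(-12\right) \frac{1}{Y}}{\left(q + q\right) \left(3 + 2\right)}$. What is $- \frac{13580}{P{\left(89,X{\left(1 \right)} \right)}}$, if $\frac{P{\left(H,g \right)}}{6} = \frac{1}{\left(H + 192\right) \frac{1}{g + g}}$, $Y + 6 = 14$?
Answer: $- \frac{152639200}{2409} \approx -63362.0$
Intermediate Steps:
$Y = 8$ ($Y = -6 + 14 = 8$)
$X{\left(q \right)} = 5 + \frac{3}{160 q}$ ($X{\left(q \right)} = 5 - \frac{- \frac{12}{8} \frac{1}{\left(q + q\right) \left(3 + 2\right)}}{8} = 5 - \frac{\left(-12\right) \frac{1}{8} \frac{1}{2 q 5}}{8} = 5 - \frac{\left(- \frac{3}{2}\right) \frac{1}{10 q}}{8} = 5 - \frac{\left(- \frac{3}{20}\right) \frac{1}{q}}{8} = 5 + \frac{3}{160 q}$)
$P{\left(H,g \right)} = \frac{12 g}{192 + H}$ ($P{\left(H,g \right)} = \frac{6}{\left(H + 192\right) \frac{1}{g + g}} = \frac{6}{\left(192 + H\right) \frac{1}{2 g}} = \frac{6}{\frac{1}{2} \frac{1}{g} \left(192 + H\right)} = 6 \frac{2 g}{192 + H} = \frac{12 g}{192 + H}$)
$- \frac{13580}{P{\left(89,X{\left(1 \right)} \right)}} = - \frac{13580}{12 \left(5 + \frac{3}{160 \cdot 1}\right) \frac{1}{192 + 89}} = - \frac{13580}{12 \left(5 + \frac{3}{160} \cdot 1\right) \frac{1}{281}} = - \frac{13580}{12 \left(5 + \frac{3}{160}\right) \frac{1}{281}} = - \frac{13580}{12 \cdot \frac{803}{160} \cdot \frac{1}{281}} = - \frac{13580}{\frac{2409}{11240}} = \left(-13580\right) \frac{11240}{2409} = - \frac{152639200}{2409}$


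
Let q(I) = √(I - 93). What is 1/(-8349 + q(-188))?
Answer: -8349/69706082 - I*√281/69706082 ≈ -0.00011977 - 2.4048e-7*I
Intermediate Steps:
q(I) = √(-93 + I)
1/(-8349 + q(-188)) = 1/(-8349 + √(-93 - 188)) = 1/(-8349 + √(-281)) = 1/(-8349 + I*√281)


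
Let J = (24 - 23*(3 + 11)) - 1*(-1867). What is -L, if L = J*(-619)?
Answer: 971211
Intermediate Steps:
J = 1569 (J = (24 - 23*14) + 1867 = (24 - 322) + 1867 = -298 + 1867 = 1569)
L = -971211 (L = 1569*(-619) = -971211)
-L = -1*(-971211) = 971211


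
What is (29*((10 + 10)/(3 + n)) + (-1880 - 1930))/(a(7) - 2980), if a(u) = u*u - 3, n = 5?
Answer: 7475/5868 ≈ 1.2739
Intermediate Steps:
a(u) = -3 + u² (a(u) = u² - 3 = -3 + u²)
(29*((10 + 10)/(3 + n)) + (-1880 - 1930))/(a(7) - 2980) = (29*((10 + 10)/(3 + 5)) + (-1880 - 1930))/((-3 + 7²) - 2980) = (29*(20/8) - 3810)/((-3 + 49) - 2980) = (29*(20*(⅛)) - 3810)/(46 - 2980) = (29*(5/2) - 3810)/(-2934) = (145/2 - 3810)*(-1/2934) = -7475/2*(-1/2934) = 7475/5868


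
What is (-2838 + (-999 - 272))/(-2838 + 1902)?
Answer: 4109/936 ≈ 4.3900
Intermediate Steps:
(-2838 + (-999 - 272))/(-2838 + 1902) = (-2838 - 1271)/(-936) = -4109*(-1/936) = 4109/936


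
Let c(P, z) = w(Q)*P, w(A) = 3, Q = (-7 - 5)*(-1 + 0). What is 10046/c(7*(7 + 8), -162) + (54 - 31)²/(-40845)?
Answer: 3906307/122535 ≈ 31.879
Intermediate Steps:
Q = 12 (Q = -12*(-1) = 12)
c(P, z) = 3*P
10046/c(7*(7 + 8), -162) + (54 - 31)²/(-40845) = 10046/((3*(7*(7 + 8)))) + (54 - 31)²/(-40845) = 10046/((3*(7*15))) + 23²*(-1/40845) = 10046/((3*105)) + 529*(-1/40845) = 10046/315 - 529/40845 = 3906307/122535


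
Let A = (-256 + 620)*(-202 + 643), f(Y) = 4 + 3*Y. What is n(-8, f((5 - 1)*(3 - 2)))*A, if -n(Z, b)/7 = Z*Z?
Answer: -71914752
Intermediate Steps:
n(Z, b) = -7*Z² (n(Z, b) = -7*Z*Z = -7*Z²)
A = 160524 (A = 364*441 = 160524)
n(-8, f((5 - 1)*(3 - 2)))*A = -7*(-8)²*160524 = -7*64*160524 = -448*160524 = -71914752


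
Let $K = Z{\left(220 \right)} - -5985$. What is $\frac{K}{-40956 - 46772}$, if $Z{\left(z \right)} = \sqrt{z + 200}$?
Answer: $- \frac{5985}{87728} - \frac{\sqrt{105}}{43864} \approx -0.068456$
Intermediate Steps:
$Z{\left(z \right)} = \sqrt{200 + z}$
$K = 5985 + 2 \sqrt{105}$ ($K = \sqrt{200 + 220} - -5985 = \sqrt{420} + 5985 = 2 \sqrt{105} + 5985 = 5985 + 2 \sqrt{105} \approx 6005.5$)
$\frac{K}{-40956 - 46772} = \frac{5985 + 2 \sqrt{105}}{-40956 - 46772} = \frac{5985 + 2 \sqrt{105}}{-87728} = \left(5985 + 2 \sqrt{105}\right) \left(- \frac{1}{87728}\right) = - \frac{5985}{87728} - \frac{\sqrt{105}}{43864}$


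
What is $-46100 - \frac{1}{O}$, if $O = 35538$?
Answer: $- \frac{1638301801}{35538} \approx -46100.0$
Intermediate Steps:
$-46100 - \frac{1}{O} = -46100 - \frac{1}{35538} = - \frac{1638301801}{35538}$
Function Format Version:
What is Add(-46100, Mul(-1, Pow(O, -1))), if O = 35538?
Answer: Rational(-1638301801, 35538) ≈ -46100.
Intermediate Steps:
Add(-46100, Mul(-1, Pow(O, -1))) = Add(-46100, Mul(-1, Pow(35538, -1))) = Add(-46100, Mul(-1, Rational(1, 35538))) = Add(-46100, Rational(-1, 35538)) = Rational(-1638301801, 35538)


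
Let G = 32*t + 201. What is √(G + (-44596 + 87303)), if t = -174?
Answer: 2*√9335 ≈ 193.24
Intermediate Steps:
G = -5367 (G = 32*(-174) + 201 = -5568 + 201 = -5367)
√(G + (-44596 + 87303)) = √(-5367 + (-44596 + 87303)) = √(-5367 + 42707) = √37340 = 2*√9335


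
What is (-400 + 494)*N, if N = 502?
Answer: 47188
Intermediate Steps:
(-400 + 494)*N = (-400 + 494)*502 = 94*502 = 47188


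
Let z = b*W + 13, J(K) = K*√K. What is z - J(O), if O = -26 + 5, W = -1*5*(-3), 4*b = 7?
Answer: 157/4 + 21*I*√21 ≈ 39.25 + 96.234*I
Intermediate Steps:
b = 7/4 (b = (¼)*7 = 7/4 ≈ 1.7500)
W = 15 (W = -5*(-3) = 15)
O = -21
J(K) = K^(3/2)
z = 157/4 (z = (7/4)*15 + 13 = 105/4 + 13 = 157/4 ≈ 39.250)
z - J(O) = 157/4 - (-21)^(3/2) = 157/4 - (-21)*I*√21 = 157/4 + 21*I*√21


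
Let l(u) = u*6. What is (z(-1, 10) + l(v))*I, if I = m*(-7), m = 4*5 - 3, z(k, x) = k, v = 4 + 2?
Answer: -4165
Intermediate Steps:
v = 6
l(u) = 6*u
m = 17 (m = 20 - 3 = 17)
I = -119 (I = 17*(-7) = -119)
(z(-1, 10) + l(v))*I = (-1 + 6*6)*(-119) = (-1 + 36)*(-119) = 35*(-119) = -4165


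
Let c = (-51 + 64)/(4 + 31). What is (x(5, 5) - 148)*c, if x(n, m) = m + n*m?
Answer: -1534/35 ≈ -43.829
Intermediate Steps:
x(n, m) = m + m*n
c = 13/35 ≈ 0.37143
(x(5, 5) - 148)*c = (5*(1 + 5) - 148)*(13/35) = (5*6 - 148)*(13/35) = (30 - 148)*(13/35) = -118*13/35 = -1534/35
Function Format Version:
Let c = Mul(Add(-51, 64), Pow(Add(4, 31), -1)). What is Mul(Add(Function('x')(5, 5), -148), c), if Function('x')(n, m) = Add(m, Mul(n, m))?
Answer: Rational(-1534, 35) ≈ -43.829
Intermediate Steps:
Function('x')(n, m) = Add(m, Mul(m, n))
c = Rational(13, 35) (c = Mul(13, Pow(35, -1)) = Mul(13, Rational(1, 35)) = Rational(13, 35) ≈ 0.37143)
Mul(Add(Function('x')(5, 5), -148), c) = Mul(Add(Mul(5, Add(1, 5)), -148), Rational(13, 35)) = Mul(Add(Mul(5, 6), -148), Rational(13, 35)) = Mul(Add(30, -148), Rational(13, 35)) = Mul(-118, Rational(13, 35)) = Rational(-1534, 35)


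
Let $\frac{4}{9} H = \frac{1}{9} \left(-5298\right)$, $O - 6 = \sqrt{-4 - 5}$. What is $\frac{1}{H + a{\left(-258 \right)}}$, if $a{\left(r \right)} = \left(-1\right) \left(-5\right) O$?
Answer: $- \frac{1726}{2234607} - \frac{20 i}{2234607} \approx -0.0007724 - 8.9501 \cdot 10^{-6} i$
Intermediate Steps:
$O = 6 + 3 i$ ($O = 6 + \sqrt{-4 - 5} = 6 + \sqrt{-9} = 6 + 3 i \approx 6.0 + 3.0 i$)
$H = - \frac{2649}{2}$ ($H = \frac{9 \cdot \frac{1}{9} \left(-5298\right)}{4} = \frac{9}{4} \left(- \frac{1766}{3}\right) = - \frac{2649}{2} \approx -1324.5$)
$a{\left(r \right)} = 30 + 15 i$ ($a{\left(r \right)} = \left(-1\right) \left(-5\right) \left(6 + 3 i\right) = 5 \left(6 + 3 i\right) = 30 + 15 i$)
$\frac{1}{H + a{\left(-258 \right)}} = \frac{1}{- \frac{2649}{2} + \left(30 + 15 i\right)} = \frac{1}{- \frac{2589}{2} + 15 i} = \frac{4 \left(- \frac{2589}{2} - 15 i\right)}{6703821}$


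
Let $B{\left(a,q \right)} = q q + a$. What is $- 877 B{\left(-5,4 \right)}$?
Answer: $-9647$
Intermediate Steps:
$B{\left(a,q \right)} = a + q^{2}$ ($B{\left(a,q \right)} = q^{2} + a = a + q^{2}$)
$- 877 B{\left(-5,4 \right)} = - 877 \left(-5 + 4^{2}\right) = - 877 \left(-5 + 16\right) = \left(-877\right) 11 = -9647$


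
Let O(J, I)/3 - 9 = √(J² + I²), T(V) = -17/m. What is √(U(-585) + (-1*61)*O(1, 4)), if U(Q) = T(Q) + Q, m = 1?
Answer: √(-2249 - 183*√17) ≈ 54.804*I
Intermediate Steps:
T(V) = -17 (T(V) = -17/1 = -17*1 = -17)
O(J, I) = 27 + 3*√(I² + J²) (O(J, I) = 27 + 3*√(J² + I²) = 27 + 3*√(I² + J²))
U(Q) = -17 + Q
√(U(-585) + (-1*61)*O(1, 4)) = √((-17 - 585) + (-1*61)*(27 + 3*√(4² + 1²))) = √(-602 - 61*(27 + 3*√(16 + 1))) = √(-602 - 61*(27 + 3*√17)) = √(-602 + (-1647 - 183*√17)) = √(-2249 - 183*√17)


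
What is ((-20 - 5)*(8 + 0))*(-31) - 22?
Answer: 6178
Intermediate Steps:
((-20 - 5)*(8 + 0))*(-31) - 22 = -25*8*(-31) - 22 = -200*(-31) - 22 = 6200 - 22 = 6178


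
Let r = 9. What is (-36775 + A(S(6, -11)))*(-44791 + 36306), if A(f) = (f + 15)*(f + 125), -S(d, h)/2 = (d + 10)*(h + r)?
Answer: 185346340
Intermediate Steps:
S(d, h) = -2*(9 + h)*(10 + d) (S(d, h) = -2*(d + 10)*(h + 9) = -2*(10 + d)*(9 + h) = -2*(9 + h)*(10 + d))
A(f) = (15 + f)*(125 + f)
(-36775 + A(S(6, -11)))*(-44791 + 36306) = (-36775 + (1875 + (-180 - 20*(-11) - 18*6 - 2*6*(-11))² + 140*(-180 - 20*(-11) - 18*6 - 2*6*(-11))))*(-44791 + 36306) = (-36775 + (1875 + (-180 + 220 - 108 + 132)² + 140*(-180 + 220 - 108 + 132)))*(-8485) = (-36775 + (1875 + 64² + 140*64))*(-8485) = (-36775 + (1875 + 4096 + 8960))*(-8485) = (-36775 + 14931)*(-8485) = -21844*(-8485) = 185346340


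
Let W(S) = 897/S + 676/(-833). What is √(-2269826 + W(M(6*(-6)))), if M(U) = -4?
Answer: 13*I*√760856641/238 ≈ 1506.7*I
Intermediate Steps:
W(S) = -676/833 + 897/S (W(S) = 897/S + 676*(-1/833) = 897/S - 676/833 = -676/833 + 897/S)
√(-2269826 + W(M(6*(-6)))) = √(-2269826 + (-676/833 + 897/(-4))) = √(-2269826 + (-676/833 + 897*(-¼))) = √(-2269826 + (-676/833 - 897/4)) = √(-2269826 - 749905/3332) = √(-7563810137/3332) = 13*I*√760856641/238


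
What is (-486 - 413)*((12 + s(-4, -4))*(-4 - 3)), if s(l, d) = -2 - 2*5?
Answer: 0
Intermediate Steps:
s(l, d) = -12 (s(l, d) = -2 - 10 = -12)
(-486 - 413)*((12 + s(-4, -4))*(-4 - 3)) = (-486 - 413)*((12 - 12)*(-4 - 3)) = -0*(-7) = -899*0 = 0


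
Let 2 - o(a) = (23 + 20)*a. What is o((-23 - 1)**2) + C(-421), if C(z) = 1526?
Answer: -23240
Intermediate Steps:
o(a) = 2 - 43*a (o(a) = 2 - (23 + 20)*a = 2 - 43*a)
o((-23 - 1)**2) + C(-421) = (2 - 43*(-23 - 1)**2) + 1526 = (2 - 43*(-24)**2) + 1526 = (2 - 43*576) + 1526 = (2 - 24768) + 1526 = -24766 + 1526 = -23240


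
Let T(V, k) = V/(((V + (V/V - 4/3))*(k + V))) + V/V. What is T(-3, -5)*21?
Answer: 1491/80 ≈ 18.638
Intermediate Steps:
T(V, k) = 1 + V/((-⅓ + V)*(V + k)) (T(V, k) = V/(((V + (1 - 4*⅓))*(V + k))) + 1 = V/(((V + (1 - 4/3))*(V + k))) + 1 = V/(((V - ⅓)*(V + k))) + 1 = V/(((-⅓ + V)*(V + k))) + 1 = V*(1/((-⅓ + V)*(V + k))) + 1 = V/((-⅓ + V)*(V + k)) + 1 = 1 + V/((-⅓ + V)*(V + k)))
T(-3, -5)*21 = ((-1*(-5) + 2*(-3) + 3*(-3)² + 3*(-3)*(-5))/(-1*(-3) - 1*(-5) + 3*(-3)² + 3*(-3)*(-5)))*21 = ((5 - 6 + 3*9 + 45)/(3 + 5 + 3*9 + 45))*21 = ((5 - 6 + 27 + 45)/(3 + 5 + 27 + 45))*21 = (71/80)*21 = 1491/80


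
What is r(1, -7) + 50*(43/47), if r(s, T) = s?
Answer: 2197/47 ≈ 46.745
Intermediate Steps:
r(1, -7) + 50*(43/47) = 1 + 50*(43/47) = 1 + 2150/47 = 2197/47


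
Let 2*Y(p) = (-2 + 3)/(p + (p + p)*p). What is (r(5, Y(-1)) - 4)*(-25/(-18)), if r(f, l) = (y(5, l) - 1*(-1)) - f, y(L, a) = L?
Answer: -25/6 ≈ -4.1667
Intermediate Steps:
Y(p) = 1/(2*(p + 2*p²)) (Y(p) = ((-2 + 3)/(p + (p + p)*p))/2 = (1/(p + (2*p)*p))/2 = (1/(p + 2*p²))/2 = 1/(2*(p + 2*p²)))
r(f, l) = 6 - f (r(f, l) = (5 - 1*(-1)) - f = (5 + 1) - f = 6 - f)
(r(5, Y(-1)) - 4)*(-25/(-18)) = ((6 - 1*5) - 4)*(-25/(-18)) = ((6 - 5) - 4)*(-25*(-1/18)) = (1 - 4)*(25/18) = -3*25/18 = -25/6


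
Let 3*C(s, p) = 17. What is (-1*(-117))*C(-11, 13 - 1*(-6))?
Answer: 663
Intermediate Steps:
C(s, p) = 17/3 (C(s, p) = (1/3)*17 = 17/3)
(-1*(-117))*C(-11, 13 - 1*(-6)) = -1*(-117)*(17/3) = 117*(17/3) = 663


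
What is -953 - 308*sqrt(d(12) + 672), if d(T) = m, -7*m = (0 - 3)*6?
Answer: -953 - 44*sqrt(33054) ≈ -8952.5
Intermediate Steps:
m = 18/7 (m = -(0 - 3)*6/7 = -(-3)*6/7 = -1/7*(-18) = 18/7 ≈ 2.5714)
d(T) = 18/7
-953 - 308*sqrt(d(12) + 672) = -953 - 308*sqrt(18/7 + 672) = -953 - 44*sqrt(33054)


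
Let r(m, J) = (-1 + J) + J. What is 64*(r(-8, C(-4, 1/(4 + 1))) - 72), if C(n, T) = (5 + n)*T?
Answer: -23232/5 ≈ -4646.4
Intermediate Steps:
C(n, T) = T*(5 + n)
r(m, J) = -1 + 2*J
64*(r(-8, C(-4, 1/(4 + 1))) - 72) = 64*((-1 + 2*((5 - 4)/(4 + 1))) - 72) = 64*((-1 + 2*(1/5)) - 72) = 64*((-1 + 2*((⅕)*1)) - 72) = 64*((-1 + 2*(⅕)) - 72) = 64*((-1 + ⅖) - 72) = 64*(-⅗ - 72) = 64*(-363/5) = -23232/5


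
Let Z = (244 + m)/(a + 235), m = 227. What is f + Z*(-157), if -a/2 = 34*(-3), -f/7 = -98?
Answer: 227207/439 ≈ 517.56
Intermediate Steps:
f = 686 (f = -7*(-98) = 686)
a = 204 (a = -68*(-3) = -2*(-102) = 204)
Z = 471/439 (Z = (244 + 227)/(204 + 235) = 471/439 ≈ 1.0729)
f + Z*(-157) = 686 + (471/439)*(-157) = 686 - 73947/439 = 227207/439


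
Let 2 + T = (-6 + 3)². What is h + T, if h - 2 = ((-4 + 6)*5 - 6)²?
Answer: 25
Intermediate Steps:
T = 7 (T = -2 + (-6 + 3)² = -2 + (-3)² = -2 + 9 = 7)
h = 18 (h = 2 + ((-4 + 6)*5 - 6)² = 2 + (2*5 - 6)² = 2 + (10 - 6)² = 2 + 4² = 2 + 16 = 18)
h + T = 18 + 7 = 25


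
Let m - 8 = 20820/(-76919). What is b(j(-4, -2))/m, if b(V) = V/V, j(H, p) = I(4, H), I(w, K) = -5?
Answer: 76919/594532 ≈ 0.12938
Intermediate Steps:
j(H, p) = -5
m = 594532/76919 (m = 8 + 20820/(-76919) = 8 + 20820*(-1/76919) = 8 - 20820/76919 = 594532/76919 ≈ 7.7293)
b(V) = 1
b(j(-4, -2))/m = 1/(594532/76919) = 1*(76919/594532) = 76919/594532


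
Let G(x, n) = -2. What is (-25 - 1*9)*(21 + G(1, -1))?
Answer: -646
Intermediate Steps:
(-25 - 1*9)*(21 + G(1, -1)) = (-25 - 1*9)*(21 - 2) = (-25 - 9)*19 = -34*19 = -646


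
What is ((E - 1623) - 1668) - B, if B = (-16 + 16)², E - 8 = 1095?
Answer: -2188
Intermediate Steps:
E = 1103 (E = 8 + 1095 = 1103)
B = 0 (B = 0² = 0)
((E - 1623) - 1668) - B = ((1103 - 1623) - 1668) - 1*0 = (-520 - 1668) + 0 = -2188 + 0 = -2188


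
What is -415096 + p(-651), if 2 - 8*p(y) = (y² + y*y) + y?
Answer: -4167717/8 ≈ -5.2096e+5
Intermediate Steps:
p(y) = ¼ - y²/4 - y/8 (p(y) = ¼ - ((y² + y*y) + y)/8 = ¼ - ((y² + y²) + y)/8 = ¼ - (2*y² + y)/8 = ¼ - (y + 2*y²)/8 = ¼ + (-y²/4 - y/8) = ¼ - y²/4 - y/8)
-415096 + p(-651) = -415096 + (¼ - ¼*(-651)² - ⅛*(-651)) = -415096 + (¼ - ¼*423801 + 651/8) = -415096 + (¼ - 423801/4 + 651/8) = -415096 - 846949/8 = -4167717/8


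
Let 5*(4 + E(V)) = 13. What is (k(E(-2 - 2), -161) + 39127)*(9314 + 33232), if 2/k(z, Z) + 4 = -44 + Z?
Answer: 347921659386/209 ≈ 1.6647e+9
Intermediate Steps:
E(V) = -7/5 (E(V) = -4 + (1/5)*13 = -4 + 13/5 = -7/5)
k(z, Z) = 2/(-48 + Z) (k(z, Z) = 2/(-4 + (-44 + Z)) = 2/(-48 + Z))
(k(E(-2 - 2), -161) + 39127)*(9314 + 33232) = (2/(-48 - 161) + 39127)*(9314 + 33232) = (2/(-209) + 39127)*42546 = (2*(-1/209) + 39127)*42546 = (-2/209 + 39127)*42546 = (8177541/209)*42546 = 347921659386/209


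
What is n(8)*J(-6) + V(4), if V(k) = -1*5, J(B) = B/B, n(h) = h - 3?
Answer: 0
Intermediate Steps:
n(h) = -3 + h
J(B) = 1
V(k) = -5
n(8)*J(-6) + V(4) = (-3 + 8)*1 - 5 = 5*1 - 5 = 5 - 5 = 0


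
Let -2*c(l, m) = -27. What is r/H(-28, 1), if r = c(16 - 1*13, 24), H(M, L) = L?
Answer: 27/2 ≈ 13.500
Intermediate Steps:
c(l, m) = 27/2 (c(l, m) = -1/2*(-27) = 27/2)
r = 27/2 ≈ 13.500
r/H(-28, 1) = (27/2)/1 = (27/2)*1 = 27/2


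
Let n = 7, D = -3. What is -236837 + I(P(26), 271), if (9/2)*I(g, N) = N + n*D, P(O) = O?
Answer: -2131033/9 ≈ -2.3678e+5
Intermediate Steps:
I(g, N) = -14/3 + 2*N/9 (I(g, N) = 2*(N + 7*(-3))/9 = 2*(N - 21)/9 = 2*(-21 + N)/9 = -14/3 + 2*N/9)
-236837 + I(P(26), 271) = -236837 + (-14/3 + (2/9)*271) = -236837 + (-14/3 + 542/9) = -236837 + 500/9 = -2131033/9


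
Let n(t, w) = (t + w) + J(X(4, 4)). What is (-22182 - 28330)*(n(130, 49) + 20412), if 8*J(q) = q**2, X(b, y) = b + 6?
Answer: -1040723992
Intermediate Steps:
X(b, y) = 6 + b
J(q) = q**2/8
n(t, w) = 25/2 + t + w (n(t, w) = (t + w) + (6 + 4)**2/8 = (t + w) + (1/8)*10**2 = (t + w) + (1/8)*100 = (t + w) + 25/2 = 25/2 + t + w)
(-22182 - 28330)*(n(130, 49) + 20412) = (-22182 - 28330)*((25/2 + 130 + 49) + 20412) = -50512*(383/2 + 20412) = -50512*41207/2 = -1040723992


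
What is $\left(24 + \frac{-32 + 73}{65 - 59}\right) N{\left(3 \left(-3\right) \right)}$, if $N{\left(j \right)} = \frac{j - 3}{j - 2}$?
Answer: $\frac{370}{11} \approx 33.636$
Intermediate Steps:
$N{\left(j \right)} = \frac{-3 + j}{-2 + j}$
$\left(24 + \frac{-32 + 73}{65 - 59}\right) N{\left(3 \left(-3\right) \right)} = \left(24 + \frac{-32 + 73}{65 - 59}\right) \frac{-3 + 3 \left(-3\right)}{-2 + 3 \left(-3\right)} = \left(24 + \frac{41}{6}\right) \frac{-3 - 9}{-2 - 9} = \left(24 + 41 \cdot \frac{1}{6}\right) \frac{1}{-11} \left(-12\right) = \left(24 + \frac{41}{6}\right) \left(\left(- \frac{1}{11}\right) \left(-12\right)\right) = \frac{185}{6} \cdot \frac{12}{11} = \frac{370}{11}$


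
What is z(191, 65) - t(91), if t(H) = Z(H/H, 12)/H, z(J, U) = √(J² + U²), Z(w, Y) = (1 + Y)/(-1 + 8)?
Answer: -1/49 + √40706 ≈ 201.74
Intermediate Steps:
Z(w, Y) = ⅐ + Y/7 (Z(w, Y) = (1 + Y)/7 = (1 + Y)*(⅐) = ⅐ + Y/7)
t(H) = 13/(7*H) (t(H) = (⅐ + (⅐)*12)/H = (⅐ + 12/7)/H = 13/(7*H))
z(191, 65) - t(91) = √(191² + 65²) - 13/(7*91) = √(36481 + 4225) - 13/(7*91) = √40706 - 1*1/49 = √40706 - 1/49 = -1/49 + √40706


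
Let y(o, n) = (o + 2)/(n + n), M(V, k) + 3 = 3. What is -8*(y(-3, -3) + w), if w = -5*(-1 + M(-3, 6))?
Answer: -124/3 ≈ -41.333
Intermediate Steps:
M(V, k) = 0 (M(V, k) = -3 + 3 = 0)
y(o, n) = (2 + o)/(2*n) (y(o, n) = (2 + o)/((2*n)) = (2 + o)*(1/(2*n)) = (2 + o)/(2*n))
w = 5 (w = -5*(-1 + 0) = -5*(-1) = 5)
-8*(y(-3, -3) + w) = -8*((½)*(2 - 3)/(-3) + 5) = -8*((½)*(-⅓)*(-1) + 5) = -8*(⅙ + 5) = -8*31/6 = -124/3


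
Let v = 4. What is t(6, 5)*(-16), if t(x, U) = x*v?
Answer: -384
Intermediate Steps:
t(x, U) = 4*x (t(x, U) = x*4 = 4*x)
t(6, 5)*(-16) = (4*6)*(-16) = 24*(-16) = -384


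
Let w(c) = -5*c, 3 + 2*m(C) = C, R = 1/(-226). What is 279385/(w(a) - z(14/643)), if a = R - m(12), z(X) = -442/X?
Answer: 220993535/16075454 ≈ 13.747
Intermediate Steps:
R = -1/226 ≈ -0.0044248
m(C) = -3/2 + C/2
a = -509/113 (a = -1/226 - (-3/2 + (½)*12) = -1/226 - (-3/2 + 6) = -1/226 - 1*9/2 = -1/226 - 9/2 = -509/113 ≈ -4.5044)
279385/(w(a) - z(14/643)) = 279385/(-5*(-509/113) - (-442)/(14/643)) = 279385/(2545/113 - (-442)/(14*(1/643))) = 279385/(2545/113 - (-442)/14/643) = 279385/(2545/113 - (-442)*643/14) = 279385/(2545/113 - 1*(-142103/7)) = 279385/(2545/113 + 142103/7) = 279385/(16075454/791) = 279385*(791/16075454) = 220993535/16075454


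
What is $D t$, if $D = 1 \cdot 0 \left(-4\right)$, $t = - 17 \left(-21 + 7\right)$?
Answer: $0$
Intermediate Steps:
$t = 238$ ($t = \left(-17\right) \left(-14\right) = 238$)
$D = 0$ ($D = 0 \left(-4\right) = 0$)
$D t = 0 \cdot 238 = 0$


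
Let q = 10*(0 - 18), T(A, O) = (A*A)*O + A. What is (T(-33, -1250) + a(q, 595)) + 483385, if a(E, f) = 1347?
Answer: -876551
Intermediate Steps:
T(A, O) = A + O*A² (T(A, O) = A²*O + A = O*A² + A = A + O*A²)
q = -180 (q = 10*(-18) = -180)
(T(-33, -1250) + a(q, 595)) + 483385 = (-33*(1 - 33*(-1250)) + 1347) + 483385 = (-33*(1 + 41250) + 1347) + 483385 = (-33*41251 + 1347) + 483385 = (-1361283 + 1347) + 483385 = -1359936 + 483385 = -876551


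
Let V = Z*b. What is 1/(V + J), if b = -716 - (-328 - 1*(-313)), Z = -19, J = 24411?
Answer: 1/37730 ≈ 2.6504e-5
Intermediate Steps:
b = -701 (b = -716 - (-328 + 313) = -716 - 1*(-15) = -716 + 15 = -701)
V = 13319 (V = -19*(-701) = 13319)
1/(V + J) = 1/(13319 + 24411) = 1/37730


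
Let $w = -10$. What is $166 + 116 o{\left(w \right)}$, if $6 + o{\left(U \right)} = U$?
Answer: $-1690$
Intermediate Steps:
$o{\left(U \right)} = -6 + U$
$166 + 116 o{\left(w \right)} = 166 + 116 \left(-6 - 10\right) = 166 + 116 \left(-16\right) = 166 - 1856 = -1690$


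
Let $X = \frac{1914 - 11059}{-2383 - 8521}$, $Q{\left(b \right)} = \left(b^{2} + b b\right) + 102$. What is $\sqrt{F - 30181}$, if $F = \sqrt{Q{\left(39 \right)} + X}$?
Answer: $\frac{\sqrt{-224277304756 + 1363 \sqrt{93478141046}}}{2726} \approx 173.57 i$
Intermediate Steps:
$Q{\left(b \right)} = 102 + 2 b^{2}$ ($Q{\left(b \right)} = \left(b^{2} + b^{2}\right) + 102 = 2 b^{2} + 102 = 102 + 2 b^{2}$)
$X = \frac{9145}{10904}$ ($X = - \frac{9145}{-10904} = \left(-9145\right) \left(- \frac{1}{10904}\right) = \frac{9145}{10904} \approx 0.83868$)
$F = \frac{\sqrt{93478141046}}{5452}$ ($F = \sqrt{\left(102 + 2 \cdot 39^{2}\right) + \frac{9145}{10904}} = \sqrt{\left(102 + 2 \cdot 1521\right) + \frac{9145}{10904}} = \sqrt{\left(102 + 3042\right) + \frac{9145}{10904}} = \sqrt{3144 + \frac{9145}{10904}} = \sqrt{\frac{34291321}{10904}} = \frac{\sqrt{93478141046}}{5452} \approx 56.079$)
$\sqrt{F - 30181} = \sqrt{\frac{\sqrt{93478141046}}{5452} - 30181} = \sqrt{-30181 + \frac{\sqrt{93478141046}}{5452}}$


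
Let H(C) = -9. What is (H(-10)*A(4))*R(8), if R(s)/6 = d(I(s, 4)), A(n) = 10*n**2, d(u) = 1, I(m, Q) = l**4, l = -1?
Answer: -8640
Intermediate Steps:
I(m, Q) = 1 (I(m, Q) = (-1)**4 = 1)
R(s) = 6 (R(s) = 6*1 = 6)
(H(-10)*A(4))*R(8) = -90*4**2*6 = -90*16*6 = -9*160*6 = -1440*6 = -8640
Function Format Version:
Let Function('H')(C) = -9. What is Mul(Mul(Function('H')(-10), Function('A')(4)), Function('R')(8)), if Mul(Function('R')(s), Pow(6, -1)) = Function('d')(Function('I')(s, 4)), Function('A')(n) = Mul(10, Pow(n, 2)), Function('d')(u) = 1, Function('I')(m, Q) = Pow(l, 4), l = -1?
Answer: -8640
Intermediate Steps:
Function('I')(m, Q) = 1 (Function('I')(m, Q) = Pow(-1, 4) = 1)
Function('R')(s) = 6 (Function('R')(s) = Mul(6, 1) = 6)
Mul(Mul(Function('H')(-10), Function('A')(4)), Function('R')(8)) = Mul(Mul(-9, Mul(10, Pow(4, 2))), 6) = Mul(Mul(-9, Mul(10, 16)), 6) = Mul(Mul(-9, 160), 6) = Mul(-1440, 6) = -8640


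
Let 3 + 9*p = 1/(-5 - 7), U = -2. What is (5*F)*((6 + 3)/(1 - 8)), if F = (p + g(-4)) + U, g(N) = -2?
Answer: 335/12 ≈ 27.917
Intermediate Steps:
p = -37/108 (p = -1/3 + 1/(9*(-5 - 7)) = -1/3 + (1/9)/(-12) = -1/3 + (1/9)*(-1/12) = -1/3 - 1/108 = -37/108 ≈ -0.34259)
F = -469/108 (F = (-37/108 - 2) - 2 = -253/108 - 2 = -469/108 ≈ -4.3426)
(5*F)*((6 + 3)/(1 - 8)) = (5*(-469/108))*((6 + 3)/(1 - 8)) = -2345/(12*(-7)) = -2345*(-1)/(12*7) = -2345/108*(-9/7) = 335/12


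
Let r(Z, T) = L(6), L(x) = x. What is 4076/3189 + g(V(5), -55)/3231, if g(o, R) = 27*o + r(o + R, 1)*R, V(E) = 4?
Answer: 1384622/1144851 ≈ 1.2094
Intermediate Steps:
r(Z, T) = 6
g(o, R) = 6*R + 27*o (g(o, R) = 27*o + 6*R = 6*R + 27*o)
4076/3189 + g(V(5), -55)/3231 = 4076/3189 + (6*(-55) + 27*4)/3231 = 4076*(1/3189) + (-330 + 108)*(1/3231) = 4076/3189 - 222*1/3231 = 4076/3189 - 74/1077 = 1384622/1144851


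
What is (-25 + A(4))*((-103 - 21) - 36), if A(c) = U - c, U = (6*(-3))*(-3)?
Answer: -4000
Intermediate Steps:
U = 54 (U = -18*(-3) = 54)
A(c) = 54 - c
(-25 + A(4))*((-103 - 21) - 36) = (-25 + (54 - 1*4))*((-103 - 21) - 36) = (-25 + (54 - 4))*(-124 - 36) = (-25 + 50)*(-160) = 25*(-160) = -4000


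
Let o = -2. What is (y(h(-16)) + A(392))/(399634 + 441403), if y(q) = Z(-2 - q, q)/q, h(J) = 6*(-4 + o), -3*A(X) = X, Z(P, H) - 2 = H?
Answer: -2335/15138666 ≈ -0.00015424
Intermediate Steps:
Z(P, H) = 2 + H
A(X) = -X/3
h(J) = -36 (h(J) = 6*(-4 - 2) = 6*(-6) = -36)
y(q) = (2 + q)/q
(y(h(-16)) + A(392))/(399634 + 441403) = ((2 - 36)/(-36) - ⅓*392)/(399634 + 441403) = (-1/36*(-34) - 392/3)/841037 = (17/18 - 392/3)*(1/841037) = -2335/18*1/841037 = -2335/15138666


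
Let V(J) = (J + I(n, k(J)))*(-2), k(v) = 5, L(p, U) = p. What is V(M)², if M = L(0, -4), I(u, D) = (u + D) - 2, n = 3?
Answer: 144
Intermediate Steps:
I(u, D) = -2 + D + u (I(u, D) = (D + u) - 2 = -2 + D + u)
M = 0
V(J) = -12 - 2*J (V(J) = (J + (-2 + 5 + 3))*(-2) = (J + 6)*(-2) = (6 + J)*(-2) = -12 - 2*J)
V(M)² = (-12 - 2*0)² = (-12 + 0)² = (-12)² = 144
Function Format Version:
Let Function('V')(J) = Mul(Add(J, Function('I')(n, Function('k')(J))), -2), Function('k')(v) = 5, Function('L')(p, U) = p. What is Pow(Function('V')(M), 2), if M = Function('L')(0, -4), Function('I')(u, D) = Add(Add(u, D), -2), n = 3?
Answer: 144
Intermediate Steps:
Function('I')(u, D) = Add(-2, D, u) (Function('I')(u, D) = Add(Add(D, u), -2) = Add(-2, D, u))
M = 0
Function('V')(J) = Add(-12, Mul(-2, J)) (Function('V')(J) = Mul(Add(J, Add(-2, 5, 3)), -2) = Mul(Add(J, 6), -2) = Mul(Add(6, J), -2) = Add(-12, Mul(-2, J)))
Pow(Function('V')(M), 2) = Pow(Add(-12, Mul(-2, 0)), 2) = Pow(Add(-12, 0), 2) = Pow(-12, 2) = 144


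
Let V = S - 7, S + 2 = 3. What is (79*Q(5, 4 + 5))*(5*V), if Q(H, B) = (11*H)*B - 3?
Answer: -1166040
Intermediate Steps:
S = 1 (S = -2 + 3 = 1)
V = -6 (V = 1 - 7 = -6)
Q(H, B) = -3 + 11*B*H (Q(H, B) = 11*B*H - 3 = -3 + 11*B*H)
(79*Q(5, 4 + 5))*(5*V) = (79*(-3 + 11*(4 + 5)*5))*(5*(-6)) = (79*(-3 + 11*9*5))*(-30) = (79*(-3 + 495))*(-30) = (79*492)*(-30) = 38868*(-30) = -1166040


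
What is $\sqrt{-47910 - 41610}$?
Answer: $4 i \sqrt{5595} \approx 299.2 i$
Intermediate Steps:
$\sqrt{-47910 - 41610} = \sqrt{-89520} = 4 i \sqrt{5595}$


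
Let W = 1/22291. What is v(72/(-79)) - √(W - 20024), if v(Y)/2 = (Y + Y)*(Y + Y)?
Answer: 41472/6241 - I*√9949698926053/22291 ≈ 6.6451 - 141.51*I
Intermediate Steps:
v(Y) = 8*Y² (v(Y) = 2*((Y + Y)*(Y + Y)) = 2*((2*Y)*(2*Y)) = 2*(4*Y²) = 8*Y²)
W = 1/22291 ≈ 4.4861e-5
v(72/(-79)) - √(W - 20024) = 8*(72/(-79))² - √(1/22291 - 20024) = 8*(72*(-1/79))² - √(-446354983/22291) = 8*(-72/79)² - I*√9949698926053/22291 = 8*(5184/6241) - I*√9949698926053/22291 = 41472/6241 - I*√9949698926053/22291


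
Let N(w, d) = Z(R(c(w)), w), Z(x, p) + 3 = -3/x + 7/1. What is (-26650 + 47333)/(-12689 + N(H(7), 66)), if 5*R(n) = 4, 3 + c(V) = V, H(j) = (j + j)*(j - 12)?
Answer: -82732/50755 ≈ -1.6300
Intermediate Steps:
H(j) = 2*j*(-12 + j) (H(j) = (2*j)*(-12 + j) = 2*j*(-12 + j))
c(V) = -3 + V
R(n) = 4/5 (R(n) = (1/5)*4 = 4/5)
Z(x, p) = 4 - 3/x (Z(x, p) = -3 + (-3/x + 7/1) = -3 + (-3/x + 7*1) = -3 + (-3/x + 7) = -3 + (7 - 3/x) = 4 - 3/x)
N(w, d) = 1/4 (N(w, d) = 4 - 3/4/5 = 4 - 3*5/4 = 4 - 15/4 = 1/4)
(-26650 + 47333)/(-12689 + N(H(7), 66)) = (-26650 + 47333)/(-12689 + 1/4) = 20683/(-50755/4) = 20683*(-4/50755) = -82732/50755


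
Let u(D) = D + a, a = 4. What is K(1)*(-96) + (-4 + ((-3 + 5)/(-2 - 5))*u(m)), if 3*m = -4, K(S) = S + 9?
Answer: -20260/21 ≈ -964.76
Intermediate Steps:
K(S) = 9 + S
m = -4/3 (m = (1/3)*(-4) = -4/3 ≈ -1.3333)
u(D) = 4 + D (u(D) = D + 4 = 4 + D)
K(1)*(-96) + (-4 + ((-3 + 5)/(-2 - 5))*u(m)) = (9 + 1)*(-96) + (-4 + ((-3 + 5)/(-2 - 5))*(4 - 4/3)) = 10*(-96) + (-4 + (2/(-7))*(8/3)) = -960 + (-4 + (2*(-1/7))*(8/3)) = -960 + (-4 - 2/7*8/3) = -960 + (-4 - 16/21) = -960 - 100/21 = -20260/21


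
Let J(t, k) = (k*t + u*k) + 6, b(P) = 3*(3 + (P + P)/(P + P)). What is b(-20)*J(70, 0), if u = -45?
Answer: 72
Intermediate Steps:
b(P) = 12 (b(P) = 3*(3 + (2*P)/((2*P))) = 3*(3 + (2*P)*(1/(2*P))) = 3*(3 + 1) = 3*4 = 12)
J(t, k) = 6 - 45*k + k*t (J(t, k) = (k*t - 45*k) + 6 = (-45*k + k*t) + 6 = 6 - 45*k + k*t)
b(-20)*J(70, 0) = 12*(6 - 45*0 + 0*70) = 12*(6 + 0 + 0) = 12*6 = 72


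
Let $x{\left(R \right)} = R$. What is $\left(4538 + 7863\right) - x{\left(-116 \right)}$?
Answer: $12517$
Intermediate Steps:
$\left(4538 + 7863\right) - x{\left(-116 \right)} = \left(4538 + 7863\right) - -116 = 12401 + 116 = 12517$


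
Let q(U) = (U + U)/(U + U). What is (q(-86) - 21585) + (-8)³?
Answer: -22096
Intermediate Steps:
q(U) = 1 (q(U) = (2*U)/((2*U)) = (2*U)*(1/(2*U)) = 1)
(q(-86) - 21585) + (-8)³ = (1 - 21585) + (-8)³ = -21584 - 512 = -22096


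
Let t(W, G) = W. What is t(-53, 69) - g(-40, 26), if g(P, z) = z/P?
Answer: -1047/20 ≈ -52.350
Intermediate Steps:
t(-53, 69) - g(-40, 26) = -53 - 26/(-40) = -53 - 26*(-1)/40 = -53 - 1*(-13/20) = -53 + 13/20 = -1047/20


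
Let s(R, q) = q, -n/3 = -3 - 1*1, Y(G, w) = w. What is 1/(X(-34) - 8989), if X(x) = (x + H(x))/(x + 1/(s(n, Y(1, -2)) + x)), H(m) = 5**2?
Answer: -1225/11011201 ≈ -0.00011125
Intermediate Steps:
H(m) = 25
n = 12 (n = -3*(-3 - 1*1) = -3*(-3 - 1) = -3*(-4) = 12)
X(x) = (25 + x)/(x + 1/(-2 + x)) (X(x) = (x + 25)/(x + 1/(-2 + x)) = (25 + x)/(x + 1/(-2 + x)))
1/(X(-34) - 8989) = 1/((-50 + (-34)**2 + 23*(-34))/(1 + (-34)**2 - 2*(-34)) - 8989) = 1/((-50 + 1156 - 782)/(1 + 1156 + 68) - 8989) = 1/(324/1225 - 8989) = 1/(-11011201/1225) = -1225/11011201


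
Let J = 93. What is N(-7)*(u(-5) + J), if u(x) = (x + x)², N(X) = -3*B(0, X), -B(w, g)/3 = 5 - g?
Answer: 20844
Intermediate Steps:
B(w, g) = -15 + 3*g (B(w, g) = -3*(5 - g) = -15 + 3*g)
N(X) = 45 - 9*X (N(X) = -3*(-15 + 3*X) = 45 - 9*X)
u(x) = 4*x² (u(x) = (2*x)² = 4*x²)
N(-7)*(u(-5) + J) = (45 - 9*(-7))*(4*(-5)² + 93) = (45 + 63)*(4*25 + 93) = 108*(100 + 93) = 108*193 = 20844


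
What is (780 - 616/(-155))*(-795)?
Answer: -19321044/31 ≈ -6.2326e+5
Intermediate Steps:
(780 - 616/(-155))*(-795) = (780 - 616*(-1/155))*(-795) = (780 + 616/155)*(-795) = (121516/155)*(-795) = -19321044/31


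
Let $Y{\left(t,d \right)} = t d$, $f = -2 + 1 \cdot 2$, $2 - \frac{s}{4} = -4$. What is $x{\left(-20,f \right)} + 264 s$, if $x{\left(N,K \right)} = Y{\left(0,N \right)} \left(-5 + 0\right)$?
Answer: $6336$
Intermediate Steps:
$s = 24$ ($s = 8 - -16 = 8 + 16 = 24$)
$f = 0$ ($f = -2 + 2 = 0$)
$Y{\left(t,d \right)} = d t$
$x{\left(N,K \right)} = 0$ ($x{\left(N,K \right)} = N 0 \left(-5 + 0\right) = 0 \left(-5\right) = 0$)
$x{\left(-20,f \right)} + 264 s = 0 + 264 \cdot 24 = 0 + 6336 = 6336$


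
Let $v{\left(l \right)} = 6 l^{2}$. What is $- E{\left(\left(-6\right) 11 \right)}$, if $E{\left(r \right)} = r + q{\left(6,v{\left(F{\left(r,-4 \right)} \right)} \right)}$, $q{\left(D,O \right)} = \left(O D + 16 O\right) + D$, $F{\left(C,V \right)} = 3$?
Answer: $-1128$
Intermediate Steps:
$q{\left(D,O \right)} = D + 16 O + D O$ ($q{\left(D,O \right)} = \left(D O + 16 O\right) + D = \left(16 O + D O\right) + D = D + 16 O + D O$)
$E{\left(r \right)} = 1194 + r$ ($E{\left(r \right)} = r + \left(6 + 16 \cdot 6 \cdot 3^{2} + 6 \cdot 6 \cdot 3^{2}\right) = r + \left(6 + 16 \cdot 6 \cdot 9 + 6 \cdot 6 \cdot 9\right) = r + \left(6 + 16 \cdot 54 + 6 \cdot 54\right) = r + \left(6 + 864 + 324\right) = r + 1194 = 1194 + r$)
$- E{\left(\left(-6\right) 11 \right)} = - (1194 - 66) = \left(-1\right) 1128 = -1128$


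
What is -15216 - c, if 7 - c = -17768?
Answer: -32991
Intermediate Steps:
c = 17775 (c = 7 - 1*(-17768) = 7 + 17768 = 17775)
-15216 - c = -15216 - 1*17775 = -15216 - 17775 = -32991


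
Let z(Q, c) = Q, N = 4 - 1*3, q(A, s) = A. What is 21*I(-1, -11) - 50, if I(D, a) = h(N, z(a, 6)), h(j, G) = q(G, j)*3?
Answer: -743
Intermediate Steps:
N = 1 (N = 4 - 3 = 1)
h(j, G) = 3*G (h(j, G) = G*3 = 3*G)
I(D, a) = 3*a
21*I(-1, -11) - 50 = 21*(3*(-11)) - 50 = 21*(-33) - 50 = -693 - 50 = -743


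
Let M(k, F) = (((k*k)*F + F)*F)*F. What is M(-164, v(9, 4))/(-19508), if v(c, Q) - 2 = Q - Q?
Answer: -53794/4877 ≈ -11.030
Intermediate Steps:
v(c, Q) = 2 (v(c, Q) = 2 + (Q - Q) = 2 + 0 = 2)
M(k, F) = F²*(F + F*k²) (M(k, F) = ((k²*F + F)*F)*F = ((F*k² + F)*F)*F = ((F + F*k²)*F)*F = (F*(F + F*k²))*F = F²*(F + F*k²))
M(-164, v(9, 4))/(-19508) = (2³*(1 + (-164)²))/(-19508) = (8*(1 + 26896))*(-1/19508) = (8*26897)*(-1/19508) = 215176*(-1/19508) = -53794/4877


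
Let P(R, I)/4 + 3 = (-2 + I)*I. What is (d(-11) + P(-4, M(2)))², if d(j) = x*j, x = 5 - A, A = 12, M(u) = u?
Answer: 4225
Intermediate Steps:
P(R, I) = -12 + 4*I*(-2 + I) (P(R, I) = -12 + 4*((-2 + I)*I) = -12 + 4*(I*(-2 + I)) = -12 + 4*I*(-2 + I))
x = -7 (x = 5 - 1*12 = 5 - 12 = -7)
d(j) = -7*j
(d(-11) + P(-4, M(2)))² = (-7*(-11) + (-12 - 8*2 + 4*2²))² = (77 + (-12 - 16 + 4*4))² = (77 + (-12 - 16 + 16))² = (77 - 12)² = 65² = 4225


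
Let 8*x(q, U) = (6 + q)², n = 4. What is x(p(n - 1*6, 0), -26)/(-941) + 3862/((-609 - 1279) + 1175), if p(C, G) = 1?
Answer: -29108073/5367464 ≈ -5.4231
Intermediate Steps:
x(q, U) = (6 + q)²/8
x(p(n - 1*6, 0), -26)/(-941) + 3862/((-609 - 1279) + 1175) = ((6 + 1)²/8)/(-941) + 3862/((-609 - 1279) + 1175) = ((⅛)*7²)*(-1/941) + 3862/(-1888 + 1175) = ((⅛)*49)*(-1/941) + 3862/(-713) = (49/8)*(-1/941) + 3862*(-1/713) = -49/7528 - 3862/713 = -29108073/5367464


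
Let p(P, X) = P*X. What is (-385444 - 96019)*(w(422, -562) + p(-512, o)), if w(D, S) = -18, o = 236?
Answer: 58184803550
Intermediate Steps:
(-385444 - 96019)*(w(422, -562) + p(-512, o)) = (-385444 - 96019)*(-18 - 512*236) = -481463*(-18 - 120832) = -481463*(-120850) = 58184803550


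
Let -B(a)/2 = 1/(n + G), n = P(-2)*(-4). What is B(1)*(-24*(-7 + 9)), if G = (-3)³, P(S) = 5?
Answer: -96/47 ≈ -2.0426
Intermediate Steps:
G = -27
n = -20 (n = 5*(-4) = -20)
B(a) = 2/47 (B(a) = -2/(-20 - 27) = -2/(-47) = -2*(-1/47) = 2/47)
B(1)*(-24*(-7 + 9)) = 2*(-24*(-7 + 9))/47 = 2*(-24*2)/47 = (2/47)*(-48) = -96/47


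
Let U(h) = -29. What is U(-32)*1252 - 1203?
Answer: -37511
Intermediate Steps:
U(-32)*1252 - 1203 = -29*1252 - 1203 = -36308 - 1203 = -37511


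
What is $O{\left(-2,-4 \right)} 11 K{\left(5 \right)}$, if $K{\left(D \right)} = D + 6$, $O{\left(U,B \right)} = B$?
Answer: $-484$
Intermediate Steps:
$K{\left(D \right)} = 6 + D$
$O{\left(-2,-4 \right)} 11 K{\left(5 \right)} = \left(-4\right) 11 \left(6 + 5\right) = \left(-44\right) 11 = -484$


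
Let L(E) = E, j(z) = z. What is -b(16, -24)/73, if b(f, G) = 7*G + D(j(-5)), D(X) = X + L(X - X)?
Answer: 173/73 ≈ 2.3699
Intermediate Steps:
D(X) = X (D(X) = X + (X - X) = X + 0 = X)
b(f, G) = -5 + 7*G (b(f, G) = 7*G - 5 = -5 + 7*G)
-b(16, -24)/73 = -(-5 + 7*(-24))/73 = -(-5 - 168)/73 = -(-173)/73 = -1*(-173/73) = 173/73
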